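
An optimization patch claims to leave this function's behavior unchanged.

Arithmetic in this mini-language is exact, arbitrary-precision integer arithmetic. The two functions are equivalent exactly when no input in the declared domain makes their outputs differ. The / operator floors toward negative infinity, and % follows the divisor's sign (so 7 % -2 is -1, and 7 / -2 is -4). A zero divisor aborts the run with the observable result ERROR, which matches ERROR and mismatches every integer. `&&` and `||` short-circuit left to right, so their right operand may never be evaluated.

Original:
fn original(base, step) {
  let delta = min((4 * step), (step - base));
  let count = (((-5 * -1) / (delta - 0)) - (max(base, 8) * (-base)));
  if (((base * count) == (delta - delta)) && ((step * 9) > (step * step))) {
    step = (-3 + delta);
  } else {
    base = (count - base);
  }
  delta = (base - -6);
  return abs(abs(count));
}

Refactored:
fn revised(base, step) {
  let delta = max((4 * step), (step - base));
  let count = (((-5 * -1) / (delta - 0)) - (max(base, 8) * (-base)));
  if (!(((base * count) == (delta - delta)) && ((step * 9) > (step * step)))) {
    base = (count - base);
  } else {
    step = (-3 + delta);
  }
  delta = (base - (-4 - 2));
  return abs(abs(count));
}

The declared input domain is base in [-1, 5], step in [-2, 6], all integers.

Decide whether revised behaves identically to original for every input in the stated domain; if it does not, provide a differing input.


Input base=-1, step=-2: 9 from original versus 13 from revised.
verdict: not equivalent; witness: base=-1, step=-2


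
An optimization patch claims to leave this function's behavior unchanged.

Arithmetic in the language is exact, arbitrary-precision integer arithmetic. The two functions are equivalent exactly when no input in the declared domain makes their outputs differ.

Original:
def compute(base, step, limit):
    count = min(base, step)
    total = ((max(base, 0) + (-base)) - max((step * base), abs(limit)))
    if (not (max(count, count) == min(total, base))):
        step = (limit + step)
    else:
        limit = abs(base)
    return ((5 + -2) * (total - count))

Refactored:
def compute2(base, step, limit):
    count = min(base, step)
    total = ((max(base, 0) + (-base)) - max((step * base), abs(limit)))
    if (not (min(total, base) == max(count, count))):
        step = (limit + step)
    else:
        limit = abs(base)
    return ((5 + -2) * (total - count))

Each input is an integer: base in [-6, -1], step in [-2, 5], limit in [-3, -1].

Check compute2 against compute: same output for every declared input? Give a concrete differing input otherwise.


The two are interchangeable: same computation, different form, and every declared input agrees.
Tracing base=-1, step=5, limit=-2: compute: count := -1 | total := -1 | (not (max(count, count) == min(total, base))): false | limit := 1 | result 0 | compute2: count := -1 | total := -1 | (not (min(total, base) == max(count, count))): false | limit := 1 | result 0 — matching result 0.
An exhaustive pass over the 144 declared inputs shows identical outputs.
verdict: equivalent


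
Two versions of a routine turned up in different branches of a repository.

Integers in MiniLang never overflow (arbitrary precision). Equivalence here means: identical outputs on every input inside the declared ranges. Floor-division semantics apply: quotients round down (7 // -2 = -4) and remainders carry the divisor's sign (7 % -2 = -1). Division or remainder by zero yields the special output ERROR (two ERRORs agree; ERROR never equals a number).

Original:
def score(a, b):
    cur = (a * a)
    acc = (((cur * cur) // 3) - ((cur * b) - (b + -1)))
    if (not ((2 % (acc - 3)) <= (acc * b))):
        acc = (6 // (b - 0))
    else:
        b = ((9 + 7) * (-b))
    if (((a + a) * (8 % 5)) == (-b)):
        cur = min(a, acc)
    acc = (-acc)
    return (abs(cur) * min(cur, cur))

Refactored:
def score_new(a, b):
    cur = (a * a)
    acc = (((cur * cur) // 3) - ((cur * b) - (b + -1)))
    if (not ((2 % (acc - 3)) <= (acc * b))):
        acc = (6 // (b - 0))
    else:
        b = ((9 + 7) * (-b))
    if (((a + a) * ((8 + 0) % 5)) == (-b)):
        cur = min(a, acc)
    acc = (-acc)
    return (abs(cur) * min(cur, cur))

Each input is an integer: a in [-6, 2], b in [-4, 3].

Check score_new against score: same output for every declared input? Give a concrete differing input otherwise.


Equivalent — the differences include constant usage differs; also arithmetic usage differs, yet no declared input distinguishes the two.
Tracing a=-5, b=-2: score: cur=25, then acc=255, then (not ((2 % (acc - 3)) <= (acc * b))) is true, then acc=-3, then (((a + a) * (8 % 5)) == (-b)) is false, then acc=3, then returns 625 | score_new: cur=25, then acc=255, then (not ((2 % (acc - 3)) <= (acc * b))) is true, then acc=-3, then (((a + a) * ((8 + 0) % 5)) == (-b)) is false, then acc=3, then returns 625 — matching result 625.
Across all 72 domain points the two functions coincide.
verdict: equivalent


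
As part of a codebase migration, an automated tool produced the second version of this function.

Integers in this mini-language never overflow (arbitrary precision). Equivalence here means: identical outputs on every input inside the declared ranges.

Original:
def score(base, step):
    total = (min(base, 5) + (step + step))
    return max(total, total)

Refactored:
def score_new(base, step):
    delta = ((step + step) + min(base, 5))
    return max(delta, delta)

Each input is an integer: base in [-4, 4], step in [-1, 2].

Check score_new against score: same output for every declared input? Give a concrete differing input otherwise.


The two versions differ — the changes include local variable names differ.
One worked example (base=-2, step=2) — score: total=2, then returns 2; score_new: delta=2, then returns 2; agreement on 2.
An exhaustive pass over the 36 declared inputs shows identical outputs.
verdict: equivalent


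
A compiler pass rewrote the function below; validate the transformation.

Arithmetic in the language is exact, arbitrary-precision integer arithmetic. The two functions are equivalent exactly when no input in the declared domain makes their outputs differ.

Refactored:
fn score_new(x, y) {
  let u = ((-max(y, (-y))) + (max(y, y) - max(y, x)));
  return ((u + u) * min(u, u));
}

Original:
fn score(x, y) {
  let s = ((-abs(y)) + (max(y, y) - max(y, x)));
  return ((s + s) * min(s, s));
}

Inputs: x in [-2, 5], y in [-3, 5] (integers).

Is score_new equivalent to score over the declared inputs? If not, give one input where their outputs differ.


Equivalent — the differences include local variable names differ; also min/max/abs usage differs, yet no declared input distinguishes the two.
Spot check at x=5, y=2 — score: s=-5, then returns 50. score_new: u=-5, then returns 50. Both give 50.
Sweeping the whole domain (72 inputs) finds no disagreement.
verdict: equivalent


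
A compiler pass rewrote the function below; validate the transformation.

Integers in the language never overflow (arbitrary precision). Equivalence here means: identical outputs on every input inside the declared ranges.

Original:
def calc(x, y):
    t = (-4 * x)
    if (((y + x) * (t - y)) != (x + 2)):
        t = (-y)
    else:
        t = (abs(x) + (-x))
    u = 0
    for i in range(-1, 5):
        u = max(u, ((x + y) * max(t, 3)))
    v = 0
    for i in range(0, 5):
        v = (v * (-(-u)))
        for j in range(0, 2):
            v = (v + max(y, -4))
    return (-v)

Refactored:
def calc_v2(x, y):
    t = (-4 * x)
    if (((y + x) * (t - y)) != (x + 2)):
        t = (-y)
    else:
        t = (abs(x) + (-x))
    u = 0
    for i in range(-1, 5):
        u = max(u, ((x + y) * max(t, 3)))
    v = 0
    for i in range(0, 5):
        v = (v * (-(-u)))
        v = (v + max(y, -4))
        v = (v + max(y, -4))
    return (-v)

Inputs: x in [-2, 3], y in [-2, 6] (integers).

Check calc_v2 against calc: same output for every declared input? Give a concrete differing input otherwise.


Side by side, the visible changes include: constant usage differs, min/max/abs usage differs, local variable names differ, loop structure differs, arithmetic usage differs.
As a probe, take x=2, y=0: calc runs t := -8 | (((y + x) * (t - y)) != (x + 2)): true | t := 0 | u := 0 | iter i=-1: | u := 6 | iter i=0: | u := 6 | iter i=1: | u := 6 | iter i=2: | u := 6 | iter i=3: | u := 6 | iter i=4: | u := 6 | v := 0 | iter i=0: | v := 0 | iter j=0: | v := 0 | iter j=1: | v := 0 | iter i=1: | v := 0 | iter j=0: | v := 0 | iter j=1: | v := 0 | iter i=2: | v := 0 | iter j=0: | v := 0 | iter j=1: | v := 0 | iter i=3: | v := 0 | iter j=0: | v := 0 | iter j=1: | v := 0 | iter i=4: | v := 0 | iter j=0: | v := 0 | iter j=1: | v := 0 | result 0; calc_v2 runs t := -8 | (((y + x) * (t - y)) != (x + 2)): true | t := 0 | u := 0 | iter i=-1: | u := 6 | iter i=0: | u := 6 | iter i=1: | u := 6 | iter i=2: | u := 6 | iter i=3: | u := 6 | iter i=4: | u := 6 | v := 0 | iter i=0: | v := 0 | v := 0 | v := 0 | iter i=1: | v := 0 | v := 0 | v := 0 | iter i=2: | v := 0 | v := 0 | v := 0 | iter i=3: | v := 0 | v := 0 | v := 0 | iter i=4: | v := 0 | v := 0 | v := 0 | result 0; both end at 0.
Every one of the 54 inputs gives matching results.
verdict: equivalent


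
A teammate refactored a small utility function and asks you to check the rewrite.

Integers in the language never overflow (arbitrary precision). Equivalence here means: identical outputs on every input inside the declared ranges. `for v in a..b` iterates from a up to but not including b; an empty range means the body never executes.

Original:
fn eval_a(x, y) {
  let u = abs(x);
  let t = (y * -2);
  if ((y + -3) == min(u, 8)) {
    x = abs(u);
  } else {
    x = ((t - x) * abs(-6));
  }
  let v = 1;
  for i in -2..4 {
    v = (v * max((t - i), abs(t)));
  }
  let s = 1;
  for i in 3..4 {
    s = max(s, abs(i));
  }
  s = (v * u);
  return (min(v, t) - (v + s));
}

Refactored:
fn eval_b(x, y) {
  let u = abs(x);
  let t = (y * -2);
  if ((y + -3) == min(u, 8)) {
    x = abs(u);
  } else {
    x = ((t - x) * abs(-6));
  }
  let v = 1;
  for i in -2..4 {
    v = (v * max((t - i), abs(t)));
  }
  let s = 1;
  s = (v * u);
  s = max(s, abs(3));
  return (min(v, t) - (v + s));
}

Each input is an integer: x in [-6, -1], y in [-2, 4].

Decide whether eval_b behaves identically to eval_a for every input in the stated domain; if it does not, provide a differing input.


The rewrite breaks on x=-6, y=0, where the results are 0 and -3.
eval_a: u=6, then t=0, then ((y + -3) == min(u, 8)) is false, then x=36, then v=1, then (i=-2), then v=2, then (i=-1), then v=2, then (i=0), then v=0, then (i=1), then v=0, then (i=2), then v=0, then (i=3), then v=0, then s=1, then (i=3), then s=3, then s=0, then returns 0
eval_b: u=6, then t=0, then ((y + -3) == min(u, 8)) is false, then x=36, then v=1, then (i=-2), then v=2, then (i=-1), then v=2, then (i=0), then v=0, then (i=1), then v=0, then (i=2), then v=0, then (i=3), then v=0, then s=1, then s=0, then s=3, then returns -3
verdict: not equivalent; witness: x=-6, y=0


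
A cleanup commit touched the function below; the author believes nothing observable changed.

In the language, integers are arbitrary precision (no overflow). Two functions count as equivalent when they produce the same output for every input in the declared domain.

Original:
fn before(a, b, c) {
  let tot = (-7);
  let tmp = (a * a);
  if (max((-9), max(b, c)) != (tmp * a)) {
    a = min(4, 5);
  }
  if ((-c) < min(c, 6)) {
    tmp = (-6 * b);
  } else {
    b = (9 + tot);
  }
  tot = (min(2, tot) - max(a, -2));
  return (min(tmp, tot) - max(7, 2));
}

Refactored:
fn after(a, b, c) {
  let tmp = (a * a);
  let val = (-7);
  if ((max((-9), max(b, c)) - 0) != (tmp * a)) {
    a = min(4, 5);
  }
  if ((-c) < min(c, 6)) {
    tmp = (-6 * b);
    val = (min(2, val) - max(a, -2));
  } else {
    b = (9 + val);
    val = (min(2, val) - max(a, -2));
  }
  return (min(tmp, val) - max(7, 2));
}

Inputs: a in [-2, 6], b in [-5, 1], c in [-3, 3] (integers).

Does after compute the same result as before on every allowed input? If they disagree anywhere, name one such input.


Behavior is preserved: although arithmetic usage differs, and min/max/abs usage differs, and constant usage differs, and local variable names differ, and statement counts differ, the outputs never diverge.
Tracing a=6, b=-5, c=1: before: tot=-7, then tmp=36, then (max((-9), max(b, c)) != (tmp * a)) is true, then a=4, then ((-c) < min(c, 6)) is true, then tmp=30, then tot=-11, then returns -18 | after: tmp=36, then val=-7, then ((max((-9), max(b, c)) - 0) != (tmp * a)) is true, then a=4, then ((-c) < min(c, 6)) is true, then tmp=30, then val=-11, then returns -18 — matching result -18.
Every one of the 441 inputs gives matching results.
verdict: equivalent


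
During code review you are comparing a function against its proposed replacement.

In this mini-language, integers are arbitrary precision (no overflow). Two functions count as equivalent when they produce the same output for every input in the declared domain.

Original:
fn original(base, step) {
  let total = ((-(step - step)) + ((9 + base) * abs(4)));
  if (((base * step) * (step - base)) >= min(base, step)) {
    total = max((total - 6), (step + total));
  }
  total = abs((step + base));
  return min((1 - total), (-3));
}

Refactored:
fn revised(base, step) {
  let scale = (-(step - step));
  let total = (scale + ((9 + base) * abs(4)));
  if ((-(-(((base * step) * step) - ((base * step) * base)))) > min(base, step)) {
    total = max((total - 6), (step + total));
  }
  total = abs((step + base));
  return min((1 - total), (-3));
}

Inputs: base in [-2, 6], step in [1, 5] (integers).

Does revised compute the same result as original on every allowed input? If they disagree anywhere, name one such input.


Equivalent. There is a behavioral-looking edit here, yet the outcome never shifts on this domain.
An exhaustive pass over the 45 declared inputs shows identical outputs.
One worked example (base=2, step=4) — original: total becomes 44; next (((base * step) * (step - base)) >= min(base, step)) evaluates to true; next total becomes 48; next total becomes 6; next final value -5; revised: scale becomes 0; next total becomes 44; next ((-(-(((base * step) * step) - ((base * step) * base)))) > min(base, step)) evaluates to true; next total becomes 48; next total becomes 6; next final value -5; agreement on -5.
verdict: equivalent


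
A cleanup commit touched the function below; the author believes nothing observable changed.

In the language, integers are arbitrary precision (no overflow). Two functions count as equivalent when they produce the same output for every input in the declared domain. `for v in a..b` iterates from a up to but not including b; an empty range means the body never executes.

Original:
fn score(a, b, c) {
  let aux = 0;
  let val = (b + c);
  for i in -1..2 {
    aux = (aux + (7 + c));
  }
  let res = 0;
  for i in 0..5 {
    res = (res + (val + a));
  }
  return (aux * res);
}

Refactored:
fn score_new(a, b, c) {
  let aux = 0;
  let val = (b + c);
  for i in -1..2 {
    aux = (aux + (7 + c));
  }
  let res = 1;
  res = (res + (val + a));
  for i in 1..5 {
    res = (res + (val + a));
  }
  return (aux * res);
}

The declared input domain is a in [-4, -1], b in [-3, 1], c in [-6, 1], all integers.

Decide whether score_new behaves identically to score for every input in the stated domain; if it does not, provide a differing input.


There is a counterexample at a=-4, b=-3, c=-6: -195 on one side, -192 on the other.
score: aux becomes 0; next val becomes -9; next at i=-1:; next aux becomes 1; next at i=0:; next aux becomes 2; next at i=1:; next aux becomes 3; next res becomes 0; next at i=0:; next res becomes -13; next at i=1:; next res becomes -26; next at i=2:; next res becomes -39; next at i=3:; next res becomes -52; next at i=4:; next res becomes -65; next final value -195
score_new: aux becomes 0; next val becomes -9; next at i=-1:; next aux becomes 1; next at i=0:; next aux becomes 2; next at i=1:; next aux becomes 3; next res becomes 1; next res becomes -12; next at i=1:; next res becomes -25; next at i=2:; next res becomes -38; next at i=3:; next res becomes -51; next at i=4:; next res becomes -64; next final value -192
verdict: not equivalent; witness: a=-4, b=-3, c=-6


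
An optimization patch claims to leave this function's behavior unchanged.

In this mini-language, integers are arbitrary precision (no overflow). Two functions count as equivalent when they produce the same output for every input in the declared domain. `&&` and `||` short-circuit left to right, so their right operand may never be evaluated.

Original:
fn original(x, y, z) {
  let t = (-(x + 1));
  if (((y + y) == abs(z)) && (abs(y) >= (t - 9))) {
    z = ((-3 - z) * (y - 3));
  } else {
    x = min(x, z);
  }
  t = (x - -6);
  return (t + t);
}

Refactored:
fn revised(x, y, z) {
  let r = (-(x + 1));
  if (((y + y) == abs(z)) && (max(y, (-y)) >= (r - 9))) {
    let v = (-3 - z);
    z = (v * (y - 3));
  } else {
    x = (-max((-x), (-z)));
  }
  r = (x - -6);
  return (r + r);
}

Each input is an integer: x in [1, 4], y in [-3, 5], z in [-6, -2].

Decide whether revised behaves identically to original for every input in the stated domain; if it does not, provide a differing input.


Comparing the listings, the differences include: min/max/abs usage differs; also local variable names differ; also statement counts differ.
One worked example (x=4, y=0, z=-4) — original: t = -5; (((y + y) == abs(z)) && (abs(y) >= (t - 9))) -> false; x = -4; t = 2; return 4; revised: r = -5; (((y + y) == abs(z)) && (max(y, (-y)) >= (r - 9))) -> false; x = -4; r = 2; return 4; agreement on 4.
Across all 180 domain points the two functions coincide.
verdict: equivalent


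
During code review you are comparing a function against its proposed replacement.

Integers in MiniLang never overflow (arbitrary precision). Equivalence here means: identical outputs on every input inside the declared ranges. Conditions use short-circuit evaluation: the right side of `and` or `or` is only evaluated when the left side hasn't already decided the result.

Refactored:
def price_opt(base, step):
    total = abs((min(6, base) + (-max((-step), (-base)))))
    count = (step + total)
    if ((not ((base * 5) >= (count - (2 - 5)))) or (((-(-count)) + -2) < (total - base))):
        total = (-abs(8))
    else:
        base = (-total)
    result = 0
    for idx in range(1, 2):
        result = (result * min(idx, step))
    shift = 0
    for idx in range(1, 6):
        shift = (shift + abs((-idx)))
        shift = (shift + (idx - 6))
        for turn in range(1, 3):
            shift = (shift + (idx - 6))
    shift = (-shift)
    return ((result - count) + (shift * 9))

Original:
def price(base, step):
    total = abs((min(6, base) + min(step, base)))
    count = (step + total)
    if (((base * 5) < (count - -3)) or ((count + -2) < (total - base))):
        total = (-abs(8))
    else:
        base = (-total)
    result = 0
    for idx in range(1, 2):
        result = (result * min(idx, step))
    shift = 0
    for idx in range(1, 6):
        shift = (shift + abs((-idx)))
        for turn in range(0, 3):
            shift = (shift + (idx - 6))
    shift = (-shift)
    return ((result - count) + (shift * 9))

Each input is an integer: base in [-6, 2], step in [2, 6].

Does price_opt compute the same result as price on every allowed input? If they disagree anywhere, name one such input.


Behavior is preserved: although loop structure differs, arithmetic usage differs, min/max/abs usage differs, statement counts differ, constant usage differs, boolean connective usage differs, comparison usage differs, the outputs never diverge.
As a probe, take base=-1, step=2: price runs total := 2 | count := 4 | (((base * 5) < (count - -3)) or ((count + -2) < (total - base))): true | total := -8 | result := 0 | iter idx=1: | result := 0 | shift := 0 | iter idx=1: | shift := 1 | iter turn=0: | shift := -4 | iter turn=1: | shift := -9 | iter turn=2: | shift := -14 | iter idx=2: | shift := -12 | iter turn=0: | shift := -16 | iter turn=1: | shift := -20 | iter turn=2: | shift := -24 | iter idx=3: | shift := -21 | iter turn=0: | shift := -24 | iter turn=1: | shift := -27 | iter turn=2: | shift := -30 | iter idx=4: | shift := -26 | iter turn=0: | shift := -28 | iter turn=1: | shift := -30 | iter turn=2: | shift := -32 | iter idx=5: | shift := -27 | iter turn=0: | shift := -28 | iter turn=1: | shift := -29 | iter turn=2: | shift := -30 | shift := 30 | result 266; price_opt runs total := 2 | count := 4 | ((not ((base * 5) >= (count - (2 - 5)))) or (((-(-count)) + -2) < (total - base))): true | total := -8 | result := 0 | iter idx=1: | result := 0 | shift := 0 | iter idx=1: | shift := 1 | shift := -4 | iter turn=1: | shift := -9 | iter turn=2: | shift := -14 | iter idx=2: | shift := -12 | shift := -16 | iter turn=1: | shift := -20 | iter turn=2: | shift := -24 | iter idx=3: | shift := -21 | shift := -24 | iter turn=1: | shift := -27 | iter turn=2: | shift := -30 | iter idx=4: | shift := -26 | shift := -28 | iter turn=1: | shift := -30 | iter turn=2: | shift := -32 | iter idx=5: | shift := -27 | shift := -28 | iter turn=1: | shift := -29 | iter turn=2: | shift := -30 | shift := 30 | result 266; both end at 266.
Every one of the 45 inputs gives matching results.
verdict: equivalent


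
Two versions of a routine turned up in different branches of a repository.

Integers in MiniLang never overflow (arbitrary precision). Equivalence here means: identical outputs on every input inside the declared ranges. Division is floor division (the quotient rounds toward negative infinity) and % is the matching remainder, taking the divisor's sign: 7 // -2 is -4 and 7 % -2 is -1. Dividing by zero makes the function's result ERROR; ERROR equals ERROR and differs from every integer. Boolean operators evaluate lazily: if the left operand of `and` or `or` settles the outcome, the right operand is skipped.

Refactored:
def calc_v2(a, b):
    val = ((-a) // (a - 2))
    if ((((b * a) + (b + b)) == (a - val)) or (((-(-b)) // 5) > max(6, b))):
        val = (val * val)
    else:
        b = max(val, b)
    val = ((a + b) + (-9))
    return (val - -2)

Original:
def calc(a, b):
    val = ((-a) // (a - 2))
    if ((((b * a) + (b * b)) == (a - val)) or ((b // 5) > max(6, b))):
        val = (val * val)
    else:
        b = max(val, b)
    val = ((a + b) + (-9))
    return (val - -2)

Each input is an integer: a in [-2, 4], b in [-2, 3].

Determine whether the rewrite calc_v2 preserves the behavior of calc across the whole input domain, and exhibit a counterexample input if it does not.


At a=1, b=-1: calc gives -7, calc_v2 gives -5.
verdict: not equivalent; witness: a=1, b=-1


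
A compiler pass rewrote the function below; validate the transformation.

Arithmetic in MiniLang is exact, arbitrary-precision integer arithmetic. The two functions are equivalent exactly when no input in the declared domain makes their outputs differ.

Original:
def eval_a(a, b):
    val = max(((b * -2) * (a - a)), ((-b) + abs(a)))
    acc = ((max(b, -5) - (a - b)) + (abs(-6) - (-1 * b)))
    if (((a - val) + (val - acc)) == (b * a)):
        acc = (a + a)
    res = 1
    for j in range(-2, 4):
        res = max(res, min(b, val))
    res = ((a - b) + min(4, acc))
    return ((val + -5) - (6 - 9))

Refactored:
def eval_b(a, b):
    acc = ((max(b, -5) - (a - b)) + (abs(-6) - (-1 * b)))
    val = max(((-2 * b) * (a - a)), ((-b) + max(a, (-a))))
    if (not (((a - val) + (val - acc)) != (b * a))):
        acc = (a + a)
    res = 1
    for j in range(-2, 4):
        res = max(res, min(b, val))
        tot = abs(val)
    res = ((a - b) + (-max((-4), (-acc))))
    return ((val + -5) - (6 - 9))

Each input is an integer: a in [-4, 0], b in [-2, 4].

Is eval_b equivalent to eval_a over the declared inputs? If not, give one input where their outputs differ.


Although comparison usage differs; also min/max/abs usage differs; also boolean connective usage differs; also statement counts differ; also local variable names differ, 35/35 inputs agree.
verdict: equivalent


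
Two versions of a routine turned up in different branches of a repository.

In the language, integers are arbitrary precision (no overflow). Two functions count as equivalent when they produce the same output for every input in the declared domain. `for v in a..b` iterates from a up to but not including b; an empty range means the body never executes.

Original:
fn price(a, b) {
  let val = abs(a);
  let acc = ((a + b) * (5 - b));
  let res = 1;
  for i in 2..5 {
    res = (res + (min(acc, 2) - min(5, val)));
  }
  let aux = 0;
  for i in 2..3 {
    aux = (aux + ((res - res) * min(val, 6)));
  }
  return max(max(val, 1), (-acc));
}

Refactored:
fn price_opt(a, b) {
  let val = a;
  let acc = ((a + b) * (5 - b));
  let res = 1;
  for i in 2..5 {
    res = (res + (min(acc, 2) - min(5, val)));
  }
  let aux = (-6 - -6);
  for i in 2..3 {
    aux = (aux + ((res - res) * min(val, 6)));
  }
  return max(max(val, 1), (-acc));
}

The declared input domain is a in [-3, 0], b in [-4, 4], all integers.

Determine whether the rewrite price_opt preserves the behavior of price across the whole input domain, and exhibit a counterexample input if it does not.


These are not equivalent — on a=-3, b=3 the outputs split (3 vs 1).
price: val := 3 | acc := 0 | res := 1 | iter i=2: | res := -2 | iter i=3: | res := -5 | iter i=4: | res := -8 | aux := 0 | iter i=2: | aux := 0 | result 3
price_opt: val := -3 | acc := 0 | res := 1 | iter i=2: | res := 4 | iter i=3: | res := 7 | iter i=4: | res := 10 | aux := 0 | iter i=2: | aux := 0 | result 1
verdict: not equivalent; witness: a=-3, b=3


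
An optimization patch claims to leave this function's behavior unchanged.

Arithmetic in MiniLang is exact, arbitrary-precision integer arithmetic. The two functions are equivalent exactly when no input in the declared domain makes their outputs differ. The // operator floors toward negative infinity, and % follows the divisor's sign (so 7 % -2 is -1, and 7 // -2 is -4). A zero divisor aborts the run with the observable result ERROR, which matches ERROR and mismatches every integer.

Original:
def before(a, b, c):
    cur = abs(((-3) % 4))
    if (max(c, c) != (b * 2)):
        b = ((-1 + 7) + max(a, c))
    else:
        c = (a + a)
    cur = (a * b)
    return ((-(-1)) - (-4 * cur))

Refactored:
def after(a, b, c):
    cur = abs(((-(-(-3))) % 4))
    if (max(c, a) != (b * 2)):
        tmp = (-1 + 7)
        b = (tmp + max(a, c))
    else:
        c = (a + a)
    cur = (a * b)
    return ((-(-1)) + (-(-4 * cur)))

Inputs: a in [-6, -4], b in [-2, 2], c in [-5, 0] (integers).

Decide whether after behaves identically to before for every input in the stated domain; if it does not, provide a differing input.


Consider the input a=-4, b=-2, c=-5.
before: cur=1, then (max(c, c) != (b * 2)) is true, then b=2, then cur=-8, then returns -31
after: cur=1, then (max(c, a) != (b * 2)) is false, then c=-8, then cur=8, then returns 33
-31 and 33 differ, so these are not the same function on this domain.
verdict: not equivalent; witness: a=-4, b=-2, c=-5


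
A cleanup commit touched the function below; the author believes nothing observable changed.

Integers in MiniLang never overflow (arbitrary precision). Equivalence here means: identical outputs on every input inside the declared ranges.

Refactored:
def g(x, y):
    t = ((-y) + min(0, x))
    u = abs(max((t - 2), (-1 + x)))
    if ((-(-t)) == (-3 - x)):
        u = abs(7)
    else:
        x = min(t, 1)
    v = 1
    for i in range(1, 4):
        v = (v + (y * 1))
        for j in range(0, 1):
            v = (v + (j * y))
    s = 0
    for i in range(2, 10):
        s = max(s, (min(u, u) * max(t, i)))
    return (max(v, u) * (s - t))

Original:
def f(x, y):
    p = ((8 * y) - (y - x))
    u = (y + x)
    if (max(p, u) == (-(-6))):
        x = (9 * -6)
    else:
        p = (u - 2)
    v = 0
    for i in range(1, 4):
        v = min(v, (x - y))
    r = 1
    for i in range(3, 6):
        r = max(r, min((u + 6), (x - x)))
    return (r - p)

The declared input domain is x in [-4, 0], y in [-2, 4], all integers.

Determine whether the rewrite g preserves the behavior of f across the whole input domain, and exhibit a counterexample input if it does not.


Input x=-4, y=-2: 9 from f versus 152 from g.
verdict: not equivalent; witness: x=-4, y=-2


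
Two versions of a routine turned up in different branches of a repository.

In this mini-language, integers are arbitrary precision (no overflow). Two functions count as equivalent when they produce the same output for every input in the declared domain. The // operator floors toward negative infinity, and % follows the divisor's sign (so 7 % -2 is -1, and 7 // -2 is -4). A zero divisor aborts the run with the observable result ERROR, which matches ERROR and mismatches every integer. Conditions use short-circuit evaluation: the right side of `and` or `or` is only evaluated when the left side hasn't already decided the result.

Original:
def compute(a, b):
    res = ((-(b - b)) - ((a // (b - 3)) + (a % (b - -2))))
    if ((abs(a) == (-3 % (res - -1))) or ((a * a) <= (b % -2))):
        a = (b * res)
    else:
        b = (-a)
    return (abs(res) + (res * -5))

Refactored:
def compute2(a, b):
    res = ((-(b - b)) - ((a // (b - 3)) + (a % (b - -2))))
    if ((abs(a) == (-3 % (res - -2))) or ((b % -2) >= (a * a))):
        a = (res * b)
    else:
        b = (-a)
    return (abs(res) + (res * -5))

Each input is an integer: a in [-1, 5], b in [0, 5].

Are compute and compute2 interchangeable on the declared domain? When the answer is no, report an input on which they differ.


These are not equivalent — on a=-1, b=0 the outputs split (ERROR vs 6).
compute: res becomes -1; next hits division by zero so the output is ERROR
compute2: res becomes -1; next ((abs(a) == (-3 % (res - -2))) or ((b % -2) >= (a * a))) evaluates to false; next b becomes 1; next final value 6
verdict: not equivalent; witness: a=-1, b=0


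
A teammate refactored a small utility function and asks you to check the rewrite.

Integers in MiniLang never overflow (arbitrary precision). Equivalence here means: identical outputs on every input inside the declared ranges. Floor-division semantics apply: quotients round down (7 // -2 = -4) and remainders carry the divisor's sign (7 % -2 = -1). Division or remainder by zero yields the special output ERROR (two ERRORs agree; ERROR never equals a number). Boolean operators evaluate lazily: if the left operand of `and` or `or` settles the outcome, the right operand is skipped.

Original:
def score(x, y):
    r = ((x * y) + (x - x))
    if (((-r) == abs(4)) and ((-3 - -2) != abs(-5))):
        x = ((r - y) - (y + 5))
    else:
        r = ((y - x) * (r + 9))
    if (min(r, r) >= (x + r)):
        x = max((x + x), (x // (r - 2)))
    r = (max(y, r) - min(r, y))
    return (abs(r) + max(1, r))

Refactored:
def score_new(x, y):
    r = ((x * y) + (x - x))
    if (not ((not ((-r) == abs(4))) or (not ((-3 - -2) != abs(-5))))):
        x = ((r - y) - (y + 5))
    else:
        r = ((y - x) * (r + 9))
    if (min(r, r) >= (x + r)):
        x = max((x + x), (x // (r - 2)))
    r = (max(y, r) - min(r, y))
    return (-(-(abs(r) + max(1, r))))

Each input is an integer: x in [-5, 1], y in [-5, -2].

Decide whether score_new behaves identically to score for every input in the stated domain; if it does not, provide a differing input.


Equivalent — the differences include boolean connective usage differs, yet no declared input distinguishes the two.
Spot check at x=-2, y=-3 — score: r=6, then (((-r) == abs(4)) and ((-3 - -2) != abs(-5))) is false, then r=-15, then (min(r, r) >= (x + r)) is true, then x=0, then r=12, then returns 24. score_new: r=6, then (not ((not ((-r) == abs(4))) or (not ((-3 - -2) != abs(-5))))) is false, then r=-15, then (min(r, r) >= (x + r)) is true, then x=0, then r=12, then returns 24. Both give 24.
Sweeping the whole domain (28 inputs) finds no disagreement.
verdict: equivalent


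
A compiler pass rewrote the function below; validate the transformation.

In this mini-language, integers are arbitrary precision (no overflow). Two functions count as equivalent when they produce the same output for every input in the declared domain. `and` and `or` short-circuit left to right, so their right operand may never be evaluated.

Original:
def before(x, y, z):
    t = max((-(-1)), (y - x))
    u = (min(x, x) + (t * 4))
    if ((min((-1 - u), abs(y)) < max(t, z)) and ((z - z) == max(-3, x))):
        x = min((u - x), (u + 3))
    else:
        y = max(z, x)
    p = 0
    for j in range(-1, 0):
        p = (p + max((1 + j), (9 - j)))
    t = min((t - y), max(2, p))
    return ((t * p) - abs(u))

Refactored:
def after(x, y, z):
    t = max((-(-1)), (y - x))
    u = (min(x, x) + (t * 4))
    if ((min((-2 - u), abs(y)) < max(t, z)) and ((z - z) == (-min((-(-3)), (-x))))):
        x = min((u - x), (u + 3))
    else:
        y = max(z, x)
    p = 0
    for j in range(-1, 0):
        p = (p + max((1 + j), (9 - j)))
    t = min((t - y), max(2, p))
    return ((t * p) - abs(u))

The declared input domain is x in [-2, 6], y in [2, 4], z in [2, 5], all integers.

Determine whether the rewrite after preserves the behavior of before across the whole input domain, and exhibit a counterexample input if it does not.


The suspicious edit (`-1` became `-2`) never changes the result for any input inside the declared domain; all 108 inputs agree.
verdict: equivalent


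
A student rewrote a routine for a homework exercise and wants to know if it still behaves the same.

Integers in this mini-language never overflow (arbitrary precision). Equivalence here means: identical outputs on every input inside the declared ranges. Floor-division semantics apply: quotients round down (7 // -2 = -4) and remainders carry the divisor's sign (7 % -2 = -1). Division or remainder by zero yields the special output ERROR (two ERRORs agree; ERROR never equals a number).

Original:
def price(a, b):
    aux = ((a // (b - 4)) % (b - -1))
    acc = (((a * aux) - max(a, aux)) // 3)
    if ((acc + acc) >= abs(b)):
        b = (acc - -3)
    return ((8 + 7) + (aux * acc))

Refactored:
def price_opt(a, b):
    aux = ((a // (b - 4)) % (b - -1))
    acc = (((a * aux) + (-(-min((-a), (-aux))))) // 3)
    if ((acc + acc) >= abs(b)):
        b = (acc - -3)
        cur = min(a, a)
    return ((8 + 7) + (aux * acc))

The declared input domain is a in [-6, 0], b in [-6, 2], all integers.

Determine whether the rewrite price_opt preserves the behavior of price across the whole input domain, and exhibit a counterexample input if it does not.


Reading the diff, among the changes: statement counts differ, plus arithmetic usage differs, plus local variable names differ, plus min/max/abs usage differs.
As a probe, take a=-2, b=2: price runs aux := 1 | acc := -1 | ((acc + acc) >= abs(b)): false | result 14; price_opt runs aux := 1 | acc := -1 | ((acc + acc) >= abs(b)): false | result 14; both end at 14.
An exhaustive pass over the 63 declared inputs shows identical outputs.
verdict: equivalent


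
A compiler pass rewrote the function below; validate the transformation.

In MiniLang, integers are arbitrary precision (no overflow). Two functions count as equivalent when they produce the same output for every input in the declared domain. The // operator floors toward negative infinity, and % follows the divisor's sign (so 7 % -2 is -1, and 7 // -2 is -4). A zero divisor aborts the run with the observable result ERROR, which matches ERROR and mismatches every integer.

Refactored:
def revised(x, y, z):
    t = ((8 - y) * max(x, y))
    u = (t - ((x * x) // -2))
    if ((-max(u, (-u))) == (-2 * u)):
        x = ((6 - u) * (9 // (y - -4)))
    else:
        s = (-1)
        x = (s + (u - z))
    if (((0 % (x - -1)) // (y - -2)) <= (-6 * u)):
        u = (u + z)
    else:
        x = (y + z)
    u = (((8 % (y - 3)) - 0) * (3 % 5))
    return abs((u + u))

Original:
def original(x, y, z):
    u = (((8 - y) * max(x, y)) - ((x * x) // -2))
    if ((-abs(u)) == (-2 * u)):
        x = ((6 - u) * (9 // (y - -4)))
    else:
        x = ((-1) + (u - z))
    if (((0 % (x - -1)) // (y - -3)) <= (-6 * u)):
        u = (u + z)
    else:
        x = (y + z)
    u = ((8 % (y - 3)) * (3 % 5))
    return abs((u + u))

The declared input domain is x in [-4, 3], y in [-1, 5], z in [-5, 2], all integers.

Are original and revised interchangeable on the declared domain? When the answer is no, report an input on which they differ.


Equivalent. The suspicious edit (`-3` became `-2`) never changes the result for any input inside the declared domain.
Checked all 448 inputs in the declared domain: the outputs agree on every one.
One worked example (x=-3, y=4, z=-2) — original: u := 21 | ((-abs(u)) == (-2 * u)): false | x := 22 | (((0 % (x - -1)) // (y - -3)) <= (-6 * u)): false | x := 2 | u := 0 | result 0; revised: t := 16 | u := 21 | ((-max(u, (-u))) == (-2 * u)): false | s := -1 | x := 22 | (((0 % (x - -1)) // (y - -2)) <= (-6 * u)): false | x := 2 | u := 0 | result 0; agreement on 0.
verdict: equivalent


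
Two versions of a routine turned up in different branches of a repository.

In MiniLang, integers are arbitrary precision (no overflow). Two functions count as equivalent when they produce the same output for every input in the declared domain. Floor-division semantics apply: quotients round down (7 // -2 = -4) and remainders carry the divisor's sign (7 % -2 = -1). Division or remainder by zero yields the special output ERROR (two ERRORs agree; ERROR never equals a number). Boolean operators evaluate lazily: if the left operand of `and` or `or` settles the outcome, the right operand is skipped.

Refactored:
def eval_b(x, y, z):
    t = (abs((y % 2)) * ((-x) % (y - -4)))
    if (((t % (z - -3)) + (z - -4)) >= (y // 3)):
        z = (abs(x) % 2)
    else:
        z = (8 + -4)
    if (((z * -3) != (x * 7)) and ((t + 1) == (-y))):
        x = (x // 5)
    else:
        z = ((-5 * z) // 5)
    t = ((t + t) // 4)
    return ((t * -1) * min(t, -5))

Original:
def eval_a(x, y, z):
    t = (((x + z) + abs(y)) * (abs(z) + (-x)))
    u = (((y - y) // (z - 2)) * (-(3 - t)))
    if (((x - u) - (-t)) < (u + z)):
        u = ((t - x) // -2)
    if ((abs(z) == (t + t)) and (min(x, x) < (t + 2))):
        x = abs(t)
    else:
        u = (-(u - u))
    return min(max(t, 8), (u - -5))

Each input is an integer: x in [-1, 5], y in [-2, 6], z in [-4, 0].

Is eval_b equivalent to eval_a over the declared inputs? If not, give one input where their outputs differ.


There is a counterexample at x=-1, y=-2, z=-4: 5 on one side, 0 on the other.
eval_a: t=-15, then u=0, then (((x - u) - (-t)) < (u + z)) is true, then u=7, then ((abs(z) == (t + t)) and (min(x, x) < (t + 2))) is false, then u=0, then returns 5
eval_b: t=0, then (((t % (z - -3)) + (z - -4)) >= (y // 3)) is true, then z=1, then (((z * -3) != (x * 7)) and ((t + 1) == (-y))) is false, then z=-1, then t=0, then returns 0
verdict: not equivalent; witness: x=-1, y=-2, z=-4


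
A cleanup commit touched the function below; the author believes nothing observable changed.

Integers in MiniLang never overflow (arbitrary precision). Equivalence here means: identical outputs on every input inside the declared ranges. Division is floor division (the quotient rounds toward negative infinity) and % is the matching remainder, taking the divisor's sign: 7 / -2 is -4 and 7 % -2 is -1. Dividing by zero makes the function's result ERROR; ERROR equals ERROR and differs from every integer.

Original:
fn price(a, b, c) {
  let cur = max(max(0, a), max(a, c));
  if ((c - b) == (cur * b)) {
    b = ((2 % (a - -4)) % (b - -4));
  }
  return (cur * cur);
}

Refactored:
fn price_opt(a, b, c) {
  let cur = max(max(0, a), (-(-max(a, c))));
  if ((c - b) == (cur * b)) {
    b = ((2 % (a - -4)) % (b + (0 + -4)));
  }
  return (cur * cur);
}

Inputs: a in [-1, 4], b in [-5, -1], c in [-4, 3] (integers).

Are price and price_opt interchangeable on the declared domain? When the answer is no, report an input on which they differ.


These are not equivalent — on a=-1, b=-4, c=-4 the outputs split (ERROR vs 0).
price: cur becomes 0; next ((c - b) == (cur * b)) evaluates to true; next hits division by zero so the output is ERROR
price_opt: cur becomes 0; next ((c - b) == (cur * b)) evaluates to true; next b becomes -6; next final value 0
verdict: not equivalent; witness: a=-1, b=-4, c=-4
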